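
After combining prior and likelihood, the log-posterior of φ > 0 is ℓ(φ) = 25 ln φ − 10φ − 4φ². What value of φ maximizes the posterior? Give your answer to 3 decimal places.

φ̂_MAP = 1.250

ℓ'(φ) = 25/φ − 10 − 8φ. Setting this to zero and multiplying by φ: 8φ² + 10φ − 25 = 0.
φ = (−10 + √(10² + 4·8·25)) / (2·8) = (−10 + √900) / 16 = (−10 + 30)/16 = 5/4.
ℓ''(φ) = −25/φ² − 8 < 0, confirming a maximum.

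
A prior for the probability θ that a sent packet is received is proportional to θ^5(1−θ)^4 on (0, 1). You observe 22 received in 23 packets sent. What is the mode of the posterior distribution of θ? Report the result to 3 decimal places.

The prior density ∝ θ^5(1−θ)^4 is the kernel of Beta(6, 5).
Data: 22 successes in 23 trials. The binomial likelihood contributes θ^22(1−θ)^1, so the posterior is Beta(6+22, 5+1) = Beta(28, 6).
For Beta(a, b) with a, b > 1 the mode is (a−1)/(a+b−2) = 27/32 ≈ 0.844.

θ̂_MAP = 0.844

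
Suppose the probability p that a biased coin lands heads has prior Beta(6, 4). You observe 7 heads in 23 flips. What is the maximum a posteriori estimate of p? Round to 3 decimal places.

p̂_MAP = 0.387

Prior: Beta(6, 4).
Data: 7 successes in 23 trials. The binomial likelihood contributes p^7(1−p)^16, so the posterior is Beta(6+7, 4+16) = Beta(13, 20).
For Beta(a, b) with a, b > 1 the mode is (a−1)/(a+b−2) = 12/31 ≈ 0.387.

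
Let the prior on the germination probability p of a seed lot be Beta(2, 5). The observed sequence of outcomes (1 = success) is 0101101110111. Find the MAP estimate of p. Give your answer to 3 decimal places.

Prior: Beta(2, 5).
Data: 9 successes in 13 trials (from the sequence). The binomial likelihood contributes p^9(1−p)^4, so the posterior is Beta(2+9, 5+4) = Beta(11, 9).
For Beta(a, b) with a, b > 1 the mode is (a−1)/(a+b−2) = 10/18 ≈ 0.556.

p̂_MAP = 0.556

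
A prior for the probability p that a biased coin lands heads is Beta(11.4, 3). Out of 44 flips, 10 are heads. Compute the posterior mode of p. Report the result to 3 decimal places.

p̂_MAP = 0.362

Prior: Beta(11.4, 3).
Data: 10 successes in 44 trials. The binomial likelihood contributes p^10(1−p)^34, so the posterior is Beta(11.4+10, 3+34) = Beta(21.4, 37).
For Beta(a, b) with a, b > 1 the mode is (a−1)/(a+b−2) = 20.4/56.4 ≈ 0.362.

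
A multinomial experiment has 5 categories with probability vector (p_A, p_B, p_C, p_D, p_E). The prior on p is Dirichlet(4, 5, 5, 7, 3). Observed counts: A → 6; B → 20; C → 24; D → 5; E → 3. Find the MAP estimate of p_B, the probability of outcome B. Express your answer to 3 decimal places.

The posterior is Dirichlet(αᵢ + nᵢ) = Dirichlet(10, 25, 29, 12, 6).
For a Dirichlet(a₁,…,a_K) with all aᵢ > 1, the mode has j-th component (aⱼ − 1)/(Σaᵢ − K).
Here Σaᵢ = 82 and K = 5, so p_B = (25 − 1)/(82 − 5) = 24/77 ≈ 0.312.

MAP estimate of p_B = 0.312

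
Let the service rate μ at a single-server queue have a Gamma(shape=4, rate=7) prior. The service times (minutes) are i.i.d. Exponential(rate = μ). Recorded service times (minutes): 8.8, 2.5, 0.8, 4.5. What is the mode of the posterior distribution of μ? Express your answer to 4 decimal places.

μ̂_MAP = 0.2966

The Exponential(rate=μ) likelihood is ∝ μ^n e^(−μΣtᵢ). Here n = 4 and Σtᵢ = 8.8 + 2.5 + 0.8 + 4.5 = 16.6.
Posterior ∝ μ^3e^(−7μ) · μ^4e^(−16.6μ) = μ^7e^(−23.6μ), i.e. Gamma(8, 23.6).
Mode = (a−1)/b = 7/23.6 ≈ 0.2966.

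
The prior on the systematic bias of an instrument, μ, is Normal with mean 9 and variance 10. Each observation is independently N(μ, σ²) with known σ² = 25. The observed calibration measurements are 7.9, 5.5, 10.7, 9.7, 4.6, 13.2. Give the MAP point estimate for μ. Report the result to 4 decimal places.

μ̂_MAP = 8.7176

n = 6; x̄ = (7.9 + 5.5 + 10.7 + 9.7 + 4.6 + 13.2)/6 = 51.6/6 = 8.6.
For a Normal prior and Normal likelihood with known variance, the posterior is Normal; its mode equals its mean, the precision-weighted average.
Prior precision 1/σ₀² = 1/10 = 0.1; data precision n/σ² = 6/25 = 0.24.
μ̂ = (0.1·9 + 0.24·8.6) / (0.1 + 0.24) = 2.964/0.34 = 741/85 ≈ 8.7176.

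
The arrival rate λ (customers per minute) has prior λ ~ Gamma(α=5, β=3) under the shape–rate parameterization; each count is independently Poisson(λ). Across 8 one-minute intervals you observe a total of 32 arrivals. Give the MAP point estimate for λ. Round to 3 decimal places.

λ̂_MAP = 3.273

Σxᵢ = 32, n = 8.
Posterior ∝ λ^4e^(−3λ) · λ^32e^(−8λ) = λ^36e^(−11λ), i.e. Gamma(shape=37, rate=11).
The mode of a Gamma(a, b) with a ≥ 1 (shape–rate) is (a−1)/b = 36/11 ≈ 3.273.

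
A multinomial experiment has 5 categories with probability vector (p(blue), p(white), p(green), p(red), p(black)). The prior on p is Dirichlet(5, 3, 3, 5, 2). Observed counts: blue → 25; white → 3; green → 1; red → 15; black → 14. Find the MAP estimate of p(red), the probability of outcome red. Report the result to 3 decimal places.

The posterior is Dirichlet(αᵢ + nᵢ) = Dirichlet(30, 6, 4, 20, 16).
For a Dirichlet(a₁,…,a_K) with all aᵢ > 1, the mode has j-th component (aⱼ − 1)/(Σaᵢ − K).
Here Σaᵢ = 76 and K = 5, so p(red) = (20 − 1)/(76 − 5) = 19/71 ≈ 0.268.

MAP estimate of p(red) = 0.268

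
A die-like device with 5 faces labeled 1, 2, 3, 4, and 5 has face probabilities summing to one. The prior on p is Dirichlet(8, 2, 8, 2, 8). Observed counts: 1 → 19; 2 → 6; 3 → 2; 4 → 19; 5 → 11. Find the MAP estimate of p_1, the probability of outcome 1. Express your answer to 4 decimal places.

The posterior is Dirichlet(αᵢ + nᵢ) = Dirichlet(27, 8, 10, 21, 19).
For a Dirichlet(a₁,…,a_K) with all aᵢ > 1, the mode has j-th component (aⱼ − 1)/(Σaᵢ − K).
Here Σaᵢ = 85 and K = 5, so p_1 = (27 − 1)/(85 − 5) = 26/80 ≈ 0.3250.

MAP estimate: 0.3250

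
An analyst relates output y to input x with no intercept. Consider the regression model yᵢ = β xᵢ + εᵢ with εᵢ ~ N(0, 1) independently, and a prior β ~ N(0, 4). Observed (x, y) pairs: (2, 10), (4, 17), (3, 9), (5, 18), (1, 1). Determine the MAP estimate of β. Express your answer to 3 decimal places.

β̂_MAP = 3.729

log p(β | y) = −Σ(yᵢ − βxᵢ)²/(2·1) − β²/(2·4) + const.
Setting the derivative to zero: Σxᵢ(yᵢ − βxᵢ)/1 − β/4 = 0, so β = Σxᵢyᵢ / (Σxᵢ² + σ²/τ²).
Σxᵢyᵢ = 2·10 + 4·17 + 3·9 + 5·18 + 1·1 = 206; Σxᵢ² = 55; σ²/τ² = 0.25.
β̂_MAP = 206 / (55 + 0.25) = 206/55.25 ≈ 3.729.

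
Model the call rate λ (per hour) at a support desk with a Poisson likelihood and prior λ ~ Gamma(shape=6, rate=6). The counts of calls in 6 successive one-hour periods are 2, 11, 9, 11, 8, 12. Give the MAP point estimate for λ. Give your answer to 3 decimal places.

Σxᵢ = 2+11+9+11+8+12 = 53, with n = 6.
Posterior ∝ λ^5e^(−6λ) · λ^53e^(−6λ) = λ^58e^(−12λ), i.e. Gamma(shape=59, rate=12).
The mode of a Gamma(a, b) with a ≥ 1 (shape–rate) is (a−1)/b = 58/12 ≈ 4.833.

λ̂_MAP = 4.833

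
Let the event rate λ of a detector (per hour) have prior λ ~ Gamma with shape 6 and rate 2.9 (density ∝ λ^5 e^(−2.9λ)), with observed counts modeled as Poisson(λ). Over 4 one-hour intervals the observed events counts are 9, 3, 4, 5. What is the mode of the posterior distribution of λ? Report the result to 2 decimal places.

Σxᵢ = 9+3+4+5 = 21, with n = 4.
Posterior ∝ λ^5e^(−2.9λ) · λ^21e^(−4λ) = λ^26e^(−6.9λ), i.e. Gamma(shape=27, rate=6.9).
The mode of a Gamma(a, b) with a ≥ 1 (shape–rate) is (a−1)/b = 26/6.9 ≈ 3.77.

λ̂_MAP = 3.77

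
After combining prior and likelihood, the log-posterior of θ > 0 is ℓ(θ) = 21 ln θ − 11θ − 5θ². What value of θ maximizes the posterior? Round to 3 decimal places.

ℓ'(θ) = 21/θ − 11 − 10θ. Setting this to zero and multiplying by θ: 10θ² + 11θ − 21 = 0.
θ = (−11 + √(11² + 4·10·21)) / (2·10) = (−11 + √961) / 20 = (−11 + 31)/20 = 1.
ℓ''(θ) = −21/θ² − 10 < 0, confirming a maximum.

θ̂_MAP = 1.000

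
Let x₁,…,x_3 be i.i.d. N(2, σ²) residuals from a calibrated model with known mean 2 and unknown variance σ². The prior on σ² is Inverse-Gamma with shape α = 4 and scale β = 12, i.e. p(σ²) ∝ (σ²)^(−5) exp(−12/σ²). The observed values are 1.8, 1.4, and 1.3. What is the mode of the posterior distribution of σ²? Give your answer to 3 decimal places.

Sum of squared deviations about the known mean: SS = (1.8−2)² + (1.4−2)² + (1.3−2)² = 0.89.
The Normal likelihood contributes (σ²)^(−n/2) exp(−SS/(2σ²)), so the posterior is Inverse-Gamma(α + n/2, β + SS/2) = Inverse-Gamma(5.5, 12.445).
The mode of Inverse-Gamma(a, b) is b/(a+1) = 12.445/6.5 ≈ 1.915.

σ̂²_MAP = 1.915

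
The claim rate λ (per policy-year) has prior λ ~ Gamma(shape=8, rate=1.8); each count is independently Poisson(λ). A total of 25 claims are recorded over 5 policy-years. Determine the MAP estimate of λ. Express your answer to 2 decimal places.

λ̂_MAP = 4.71

Σxᵢ = 25, n = 5.
Posterior ∝ λ^7e^(−1.8λ) · λ^25e^(−5λ) = λ^32e^(−6.8λ), i.e. Gamma(shape=33, rate=6.8).
The mode of a Gamma(a, b) with a ≥ 1 (shape–rate) is (a−1)/b = 32/6.8 ≈ 4.71.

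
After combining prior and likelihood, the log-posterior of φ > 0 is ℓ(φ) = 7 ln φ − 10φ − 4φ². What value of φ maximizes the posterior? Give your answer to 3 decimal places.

φ̂_MAP = 0.500

ℓ'(φ) = 7/φ − 10 − 8φ. Setting this to zero and multiplying by φ: 8φ² + 10φ − 7 = 0.
φ = (−10 + √(10² + 4·8·7)) / (2·8) = (−10 + √324) / 16 = (−10 + 18)/16 = 1/2.
ℓ''(φ) = −7/φ² − 8 < 0, confirming a maximum.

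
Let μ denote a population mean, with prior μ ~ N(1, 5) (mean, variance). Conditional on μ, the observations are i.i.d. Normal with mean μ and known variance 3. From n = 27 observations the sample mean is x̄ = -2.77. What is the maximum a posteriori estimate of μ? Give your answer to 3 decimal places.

μ̂_MAP = -2.688

n = 27, x̄ = -2.77.
For a Normal prior and Normal likelihood with known variance, the posterior is Normal; its mode equals its mean, the precision-weighted average.
Prior precision 1/σ₀² = 1/5 = 0.2; data precision n/σ² = 27/3 = 9.
μ̂ = (0.2·1 + 9·(-2.77)) / (0.2 + 9) = (-24.73)/9.2 = -2473/920 ≈ -2.688.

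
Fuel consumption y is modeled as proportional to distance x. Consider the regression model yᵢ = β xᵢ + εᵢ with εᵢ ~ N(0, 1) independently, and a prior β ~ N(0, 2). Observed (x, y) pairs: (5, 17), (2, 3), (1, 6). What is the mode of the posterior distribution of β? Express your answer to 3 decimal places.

β̂_MAP = 3.180

log p(β | y) = −Σ(yᵢ − βxᵢ)²/(2·1) − β²/(2·2) + const.
Setting the derivative to zero: Σxᵢ(yᵢ − βxᵢ)/1 − β/2 = 0, so β = Σxᵢyᵢ / (Σxᵢ² + σ²/τ²).
Σxᵢyᵢ = 5·17 + 2·3 + 1·6 = 97; Σxᵢ² = 30; σ²/τ² = 0.5.
β̂_MAP = 97 / (30 + 0.5) = 97/30.5 ≈ 3.180.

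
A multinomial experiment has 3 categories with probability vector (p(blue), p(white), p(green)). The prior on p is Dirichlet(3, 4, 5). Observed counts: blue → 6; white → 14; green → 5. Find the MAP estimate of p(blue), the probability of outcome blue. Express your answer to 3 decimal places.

The posterior is Dirichlet(αᵢ + nᵢ) = Dirichlet(9, 18, 10).
For a Dirichlet(a₁,…,a_K) with all aᵢ > 1, the mode has j-th component (aⱼ − 1)/(Σaᵢ − K).
Here Σaᵢ = 37 and K = 3, so p(blue) = (9 − 1)/(37 − 3) = 8/34 ≈ 0.235.

MAP estimate of p(blue) = 0.235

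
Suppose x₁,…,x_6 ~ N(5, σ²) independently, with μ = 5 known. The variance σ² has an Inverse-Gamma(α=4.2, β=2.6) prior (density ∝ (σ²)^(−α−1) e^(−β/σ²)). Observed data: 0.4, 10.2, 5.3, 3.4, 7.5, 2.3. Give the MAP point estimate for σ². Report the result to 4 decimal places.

Sum of squared deviations about the known mean: SS = (0.4−5)² + (10.2−5)² + (5.3−5)² + (3.4−5)² + (7.5−5)² + (2.3−5)² = 64.39.
The Normal likelihood contributes (σ²)^(−n/2) exp(−SS/(2σ²)), so the posterior is Inverse-Gamma(α + n/2, β + SS/2) = Inverse-Gamma(7.2, 34.795).
The mode of Inverse-Gamma(a, b) is b/(a+1) = 34.795/8.2 ≈ 4.2433.

σ̂²_MAP = 4.2433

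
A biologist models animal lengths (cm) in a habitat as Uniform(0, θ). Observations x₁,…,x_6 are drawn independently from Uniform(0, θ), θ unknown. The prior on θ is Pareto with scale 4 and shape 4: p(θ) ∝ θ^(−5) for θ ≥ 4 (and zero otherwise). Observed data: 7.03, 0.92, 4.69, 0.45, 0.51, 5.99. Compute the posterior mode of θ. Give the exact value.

The Uniform(0, θ) likelihood is θ^(−n) for θ ≥ max(xᵢ), zero otherwise. Here max(xᵢ) = 7.03.
Posterior ∝ θ^(−5) · θ^(−6) = θ^(−11) on θ ≥ max(4, 7.03) = 7.03.
This density is strictly decreasing in θ, so the posterior mode lies at the lower boundary of the support.

θ̂_MAP = 7.03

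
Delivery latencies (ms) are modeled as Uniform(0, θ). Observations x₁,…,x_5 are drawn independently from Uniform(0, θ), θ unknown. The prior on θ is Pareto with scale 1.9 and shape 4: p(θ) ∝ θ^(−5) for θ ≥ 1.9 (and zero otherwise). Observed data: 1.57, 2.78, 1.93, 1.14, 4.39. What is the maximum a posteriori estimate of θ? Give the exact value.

θ̂_MAP = 4.39

The Uniform(0, θ) likelihood is θ^(−n) for θ ≥ max(xᵢ), zero otherwise. Here max(xᵢ) = 4.39.
Posterior ∝ θ^(−5) · θ^(−5) = θ^(−10) on θ ≥ max(1.9, 4.39) = 4.39.
This density is strictly decreasing in θ, so the posterior mode lies at the lower boundary of the support.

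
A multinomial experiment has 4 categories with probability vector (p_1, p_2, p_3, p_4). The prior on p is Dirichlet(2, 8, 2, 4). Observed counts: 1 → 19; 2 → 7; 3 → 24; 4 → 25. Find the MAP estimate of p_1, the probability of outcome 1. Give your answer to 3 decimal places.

The posterior is Dirichlet(αᵢ + nᵢ) = Dirichlet(21, 15, 26, 29).
For a Dirichlet(a₁,…,a_K) with all aᵢ > 1, the mode has j-th component (aⱼ − 1)/(Σaᵢ − K).
Here Σaᵢ = 91 and K = 4, so p_1 = (21 − 1)/(91 − 4) = 20/87 ≈ 0.230.

MAP estimate: 0.230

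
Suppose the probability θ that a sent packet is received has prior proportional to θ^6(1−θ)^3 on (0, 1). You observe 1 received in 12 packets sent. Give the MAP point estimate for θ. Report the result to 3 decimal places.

θ̂_MAP = 0.333

The prior density ∝ θ^6(1−θ)^3 is the kernel of Beta(7, 4).
Data: 1 success in 12 trials. The binomial likelihood contributes θ(1−θ)^11, so the posterior is Beta(7+1, 4+11) = Beta(8, 15).
For Beta(a, b) with a, b > 1 the mode is (a−1)/(a+b−2) = 7/21 ≈ 0.333.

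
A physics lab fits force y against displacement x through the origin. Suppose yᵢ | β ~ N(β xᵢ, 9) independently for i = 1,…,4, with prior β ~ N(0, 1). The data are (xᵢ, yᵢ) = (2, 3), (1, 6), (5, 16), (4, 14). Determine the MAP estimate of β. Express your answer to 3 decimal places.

β̂_MAP = 2.691

log p(β | y) = −Σ(yᵢ − βxᵢ)²/(2·9) − β²/(2·1) + const.
Setting the derivative to zero: Σxᵢ(yᵢ − βxᵢ)/9 − β/1 = 0, so β = Σxᵢyᵢ / (Σxᵢ² + σ²/τ²).
Σxᵢyᵢ = 2·3 + 1·6 + 5·16 + 4·14 = 148; Σxᵢ² = 46; σ²/τ² = 9.
β̂_MAP = 148 / (46 + 9) = 148/55 ≈ 2.691.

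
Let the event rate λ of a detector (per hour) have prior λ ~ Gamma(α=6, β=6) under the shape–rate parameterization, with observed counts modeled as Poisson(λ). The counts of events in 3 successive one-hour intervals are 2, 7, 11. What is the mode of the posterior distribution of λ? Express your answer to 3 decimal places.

Σxᵢ = 2+7+11 = 20, with n = 3.
Posterior ∝ λ^5e^(−6λ) · λ^20e^(−3λ) = λ^25e^(−9λ), i.e. Gamma(shape=26, rate=9).
The mode of a Gamma(a, b) with a ≥ 1 (shape–rate) is (a−1)/b = 25/9 ≈ 2.778.

λ̂_MAP = 2.778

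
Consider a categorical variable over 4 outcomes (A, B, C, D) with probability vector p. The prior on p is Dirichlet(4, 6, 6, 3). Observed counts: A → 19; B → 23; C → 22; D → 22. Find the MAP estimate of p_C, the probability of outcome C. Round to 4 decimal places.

MAP estimate of p_C = 0.2673

The posterior is Dirichlet(αᵢ + nᵢ) = Dirichlet(23, 29, 28, 25).
For a Dirichlet(a₁,…,a_K) with all aᵢ > 1, the mode has j-th component (aⱼ − 1)/(Σaᵢ − K).
Here Σaᵢ = 105 and K = 4, so p_C = (28 − 1)/(105 − 4) = 27/101 ≈ 0.2673.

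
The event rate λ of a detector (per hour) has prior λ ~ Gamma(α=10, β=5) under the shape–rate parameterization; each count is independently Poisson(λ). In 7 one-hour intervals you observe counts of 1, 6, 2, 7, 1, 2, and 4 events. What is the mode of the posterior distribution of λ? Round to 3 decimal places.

λ̂_MAP = 2.667

Σxᵢ = 1+6+2+7+1+2+4 = 23, with n = 7.
Posterior ∝ λ^9e^(−5λ) · λ^23e^(−7λ) = λ^32e^(−12λ), i.e. Gamma(shape=33, rate=12).
The mode of a Gamma(a, b) with a ≥ 1 (shape–rate) is (a−1)/b = 32/12 ≈ 2.667.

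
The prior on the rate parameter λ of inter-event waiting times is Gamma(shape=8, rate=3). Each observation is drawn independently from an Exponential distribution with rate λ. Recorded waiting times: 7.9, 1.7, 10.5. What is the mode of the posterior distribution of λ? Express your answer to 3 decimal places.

The Exponential(rate=λ) likelihood is ∝ λ^n e^(−λΣtᵢ). Here n = 3 and Σtᵢ = 7.9 + 1.7 + 10.5 = 20.1.
Posterior ∝ λ^7e^(−3λ) · λ^3e^(−20.1λ) = λ^10e^(−23.1λ), i.e. Gamma(11, 23.1).
Mode = (a−1)/b = 10/23.1 ≈ 0.433.

λ̂_MAP = 0.433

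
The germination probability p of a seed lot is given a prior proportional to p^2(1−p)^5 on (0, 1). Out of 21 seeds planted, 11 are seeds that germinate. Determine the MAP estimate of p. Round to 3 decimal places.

The prior density ∝ p^2(1−p)^5 is the kernel of Beta(3, 6).
Data: 11 successes in 21 trials. The binomial likelihood contributes p^11(1−p)^10, so the posterior is Beta(3+11, 6+10) = Beta(14, 16).
For Beta(a, b) with a, b > 1 the mode is (a−1)/(a+b−2) = 13/28 ≈ 0.464.

p̂_MAP = 0.464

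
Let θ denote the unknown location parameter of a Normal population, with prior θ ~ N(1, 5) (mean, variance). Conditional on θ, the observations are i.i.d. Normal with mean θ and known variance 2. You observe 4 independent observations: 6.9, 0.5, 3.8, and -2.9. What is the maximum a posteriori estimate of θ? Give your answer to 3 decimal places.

θ̂_MAP = 1.977

n = 4; x̄ = (6.9 + 0.5 + 3.8 + (-2.9))/4 = 8.3/4 = 2.075.
For a Normal prior and Normal likelihood with known variance, the posterior is Normal; its mode equals its mean, the precision-weighted average.
Prior precision 1/σ₀² = 1/5 = 0.2; data precision n/σ² = 4/2 = 2.
θ̂ = (0.2·1 + 2·2.075) / (0.2 + 2) = 4.35/2.2 = 87/44 ≈ 1.977.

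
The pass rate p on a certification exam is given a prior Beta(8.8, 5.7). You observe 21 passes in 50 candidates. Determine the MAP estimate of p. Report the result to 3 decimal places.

Prior: Beta(8.8, 5.7).
Data: 21 successes in 50 trials. The binomial likelihood contributes p^21(1−p)^29, so the posterior is Beta(8.8+21, 5.7+29) = Beta(29.8, 34.7).
For Beta(a, b) with a, b > 1 the mode is (a−1)/(a+b−2) = 28.8/62.5 ≈ 0.461.

p̂_MAP = 0.461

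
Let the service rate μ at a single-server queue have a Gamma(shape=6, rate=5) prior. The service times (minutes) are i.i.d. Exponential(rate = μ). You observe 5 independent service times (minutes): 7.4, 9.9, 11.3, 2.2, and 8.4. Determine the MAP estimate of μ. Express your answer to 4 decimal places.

μ̂_MAP = 0.2262

The Exponential(rate=μ) likelihood is ∝ μ^n e^(−μΣtᵢ). Here n = 5 and Σtᵢ = 7.4 + 9.9 + 11.3 + 2.2 + 8.4 = 39.2.
Posterior ∝ μ^5e^(−5μ) · μ^5e^(−39.2μ) = μ^10e^(−44.2μ), i.e. Gamma(11, 44.2).
Mode = (a−1)/b = 10/44.2 ≈ 0.2262.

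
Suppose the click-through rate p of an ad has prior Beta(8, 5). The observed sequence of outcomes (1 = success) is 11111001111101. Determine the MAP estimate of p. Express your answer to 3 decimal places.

Prior: Beta(8, 5).
Data: 11 successes in 14 trials (from the sequence). The binomial likelihood contributes p^11(1−p)^3, so the posterior is Beta(8+11, 5+3) = Beta(19, 8).
For Beta(a, b) with a, b > 1 the mode is (a−1)/(a+b−2) = 18/25 ≈ 0.720.

p̂_MAP = 0.720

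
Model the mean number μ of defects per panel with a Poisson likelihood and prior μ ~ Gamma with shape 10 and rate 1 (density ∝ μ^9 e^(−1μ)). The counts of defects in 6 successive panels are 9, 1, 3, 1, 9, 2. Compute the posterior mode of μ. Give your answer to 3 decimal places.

μ̂_MAP = 4.857

Σxᵢ = 9+1+3+1+9+2 = 25, with n = 6.
Posterior ∝ μ^9e^(−1μ) · μ^25e^(−6μ) = μ^34e^(−7μ), i.e. Gamma(shape=35, rate=7).
The mode of a Gamma(a, b) with a ≥ 1 (shape–rate) is (a−1)/b = 34/7 ≈ 4.857.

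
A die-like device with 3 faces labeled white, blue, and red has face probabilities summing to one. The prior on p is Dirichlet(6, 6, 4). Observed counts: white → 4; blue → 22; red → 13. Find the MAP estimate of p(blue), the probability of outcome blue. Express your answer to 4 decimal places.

MAP estimate of p(blue) = 0.5192

The posterior is Dirichlet(αᵢ + nᵢ) = Dirichlet(10, 28, 17).
For a Dirichlet(a₁,…,a_K) with all aᵢ > 1, the mode has j-th component (aⱼ − 1)/(Σaᵢ − K).
Here Σaᵢ = 55 and K = 3, so p(blue) = (28 − 1)/(55 − 3) = 27/52 ≈ 0.5192.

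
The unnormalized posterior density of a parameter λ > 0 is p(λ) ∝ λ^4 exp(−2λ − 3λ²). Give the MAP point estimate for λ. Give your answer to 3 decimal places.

λ̂_MAP = 0.667

ℓ'(λ) = 4/λ − 2 − 6λ. Setting this to zero and multiplying by λ: 6λ² + 2λ − 4 = 0.
λ = (−2 + √(2² + 4·6·4)) / (2·6) = (−2 + √100) / 12 = (−2 + 10)/12 = 2/3.
ℓ''(λ) = −4/λ² − 6 < 0, confirming a maximum.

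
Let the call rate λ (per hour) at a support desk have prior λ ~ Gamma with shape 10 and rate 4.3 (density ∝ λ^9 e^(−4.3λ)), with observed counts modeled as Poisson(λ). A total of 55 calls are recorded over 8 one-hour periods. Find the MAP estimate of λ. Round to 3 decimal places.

λ̂_MAP = 5.203

Σxᵢ = 55, n = 8.
Posterior ∝ λ^9e^(−4.3λ) · λ^55e^(−8λ) = λ^64e^(−12.3λ), i.e. Gamma(shape=65, rate=12.3).
The mode of a Gamma(a, b) with a ≥ 1 (shape–rate) is (a−1)/b = 64/12.3 ≈ 5.203.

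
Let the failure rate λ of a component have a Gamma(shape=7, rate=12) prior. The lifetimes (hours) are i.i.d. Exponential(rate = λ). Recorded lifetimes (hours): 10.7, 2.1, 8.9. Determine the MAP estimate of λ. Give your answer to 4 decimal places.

The Exponential(rate=λ) likelihood is ∝ λ^n e^(−λΣtᵢ). Here n = 3 and Σtᵢ = 10.7 + 2.1 + 8.9 = 21.7.
Posterior ∝ λ^6e^(−12λ) · λ^3e^(−21.7λ) = λ^9e^(−33.7λ), i.e. Gamma(10, 33.7).
Mode = (a−1)/b = 9/33.7 ≈ 0.2671.

λ̂_MAP = 0.2671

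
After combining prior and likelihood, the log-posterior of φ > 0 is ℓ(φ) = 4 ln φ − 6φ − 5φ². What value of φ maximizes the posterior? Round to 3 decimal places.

ℓ'(φ) = 4/φ − 6 − 10φ. Setting this to zero and multiplying by φ: 10φ² + 6φ − 4 = 0.
φ = (−6 + √(6² + 4·10·4)) / (2·10) = (−6 + √196) / 20 = (−6 + 14)/20 = 2/5.
ℓ''(φ) = −4/φ² − 10 < 0, confirming a maximum.

φ̂_MAP = 0.400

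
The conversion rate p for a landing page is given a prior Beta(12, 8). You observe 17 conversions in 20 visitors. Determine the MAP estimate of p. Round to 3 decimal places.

p̂_MAP = 0.737

Prior: Beta(12, 8).
Data: 17 successes in 20 trials. The binomial likelihood contributes p^17(1−p)^3, so the posterior is Beta(12+17, 8+3) = Beta(29, 11).
For Beta(a, b) with a, b > 1 the mode is (a−1)/(a+b−2) = 28/38 ≈ 0.737.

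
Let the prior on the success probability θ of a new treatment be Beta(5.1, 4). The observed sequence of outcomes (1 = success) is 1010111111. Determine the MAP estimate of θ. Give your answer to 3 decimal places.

Prior: Beta(5.1, 4).
Data: 8 successes in 10 trials (from the sequence). The binomial likelihood contributes θ^8(1−θ)^2, so the posterior is Beta(5.1+8, 4+2) = Beta(13.1, 6).
For Beta(a, b) with a, b > 1 the mode is (a−1)/(a+b−2) = 12.1/17.1 ≈ 0.708.

θ̂_MAP = 0.708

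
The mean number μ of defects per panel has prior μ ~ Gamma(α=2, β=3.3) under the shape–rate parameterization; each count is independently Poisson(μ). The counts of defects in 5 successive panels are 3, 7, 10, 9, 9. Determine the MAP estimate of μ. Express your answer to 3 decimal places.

Σxᵢ = 3+7+10+9+9 = 38, with n = 5.
Posterior ∝ μe^(−3.3μ) · μ^38e^(−5μ) = μ^39e^(−8.3μ), i.e. Gamma(shape=40, rate=8.3).
The mode of a Gamma(a, b) with a ≥ 1 (shape–rate) is (a−1)/b = 39/8.3 ≈ 4.699.

μ̂_MAP = 4.699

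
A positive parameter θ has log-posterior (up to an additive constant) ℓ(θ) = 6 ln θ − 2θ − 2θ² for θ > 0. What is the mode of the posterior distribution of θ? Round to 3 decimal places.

θ̂_MAP = 1.000

ℓ'(θ) = 6/θ − 2 − 4θ. Setting this to zero and multiplying by θ: 4θ² + 2θ − 6 = 0.
θ = (−2 + √(2² + 4·4·6)) / (2·4) = (−2 + √100) / 8 = (−2 + 10)/8 = 1.
ℓ''(θ) = −6/θ² − 4 < 0, confirming a maximum.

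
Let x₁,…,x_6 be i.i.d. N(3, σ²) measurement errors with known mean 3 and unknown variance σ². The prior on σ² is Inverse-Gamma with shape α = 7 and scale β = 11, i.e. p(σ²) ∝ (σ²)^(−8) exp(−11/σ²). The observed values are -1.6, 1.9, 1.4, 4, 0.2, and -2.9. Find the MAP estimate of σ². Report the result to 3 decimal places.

Sum of squared deviations about the known mean: SS = (-1.6−3)² + (1.9−3)² + (1.4−3)² + (4−3)² + (0.2−3)² + (-2.9−3)² = 68.58.
The Normal likelihood contributes (σ²)^(−n/2) exp(−SS/(2σ²)), so the posterior is Inverse-Gamma(α + n/2, β + SS/2) = Inverse-Gamma(10, 45.29).
The mode of Inverse-Gamma(a, b) is b/(a+1) = 45.29/11 ≈ 4.117.

σ̂²_MAP = 4.117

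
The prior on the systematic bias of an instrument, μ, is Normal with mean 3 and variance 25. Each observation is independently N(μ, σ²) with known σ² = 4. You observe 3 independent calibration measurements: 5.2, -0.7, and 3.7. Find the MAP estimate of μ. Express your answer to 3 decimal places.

n = 3; x̄ = (5.2 + (-0.7) + 3.7)/3 = 8.2/3 = 41/15 ≈ 2.7333.
For a Normal prior and Normal likelihood with known variance, the posterior is Normal; its mode equals its mean, the precision-weighted average.
Prior precision 1/σ₀² = 1/25 = 0.04; data precision n/σ² = 3/4 = 0.75.
μ̂ = (0.04·3 + 0.75·(41/15)) / (0.04 + 0.75) = 2.17/0.79 = 217/79 ≈ 2.747.

μ̂_MAP = 2.747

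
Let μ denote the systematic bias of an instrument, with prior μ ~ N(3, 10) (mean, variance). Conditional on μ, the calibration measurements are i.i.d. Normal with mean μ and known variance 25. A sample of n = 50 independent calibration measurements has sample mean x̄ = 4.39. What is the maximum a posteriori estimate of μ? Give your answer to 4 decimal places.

μ̂_MAP = 4.3238

n = 50, x̄ = 4.39.
For a Normal prior and Normal likelihood with known variance, the posterior is Normal; its mode equals its mean, the precision-weighted average.
Prior precision 1/σ₀² = 1/10 = 0.1; data precision n/σ² = 50/25 = 2.
μ̂ = (0.1·3 + 2·4.39) / (0.1 + 2) = 9.08/2.1 = 454/105 ≈ 4.3238.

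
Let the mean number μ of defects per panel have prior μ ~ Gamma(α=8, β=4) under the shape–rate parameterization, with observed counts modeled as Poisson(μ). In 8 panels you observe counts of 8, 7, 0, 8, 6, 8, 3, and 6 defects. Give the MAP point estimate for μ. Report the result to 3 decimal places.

μ̂_MAP = 4.417

Σxᵢ = 8+7+0+8+6+8+3+6 = 46, with n = 8.
Posterior ∝ μ^7e^(−4μ) · μ^46e^(−8μ) = μ^53e^(−12μ), i.e. Gamma(shape=54, rate=12).
The mode of a Gamma(a, b) with a ≥ 1 (shape–rate) is (a−1)/b = 53/12 ≈ 4.417.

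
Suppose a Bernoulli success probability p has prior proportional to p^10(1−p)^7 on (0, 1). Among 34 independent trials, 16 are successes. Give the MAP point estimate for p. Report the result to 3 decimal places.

p̂_MAP = 0.510

The prior density ∝ p^10(1−p)^7 is the kernel of Beta(11, 8).
Data: 16 successes in 34 trials. The binomial likelihood contributes p^16(1−p)^18, so the posterior is Beta(11+16, 8+18) = Beta(27, 26).
For Beta(a, b) with a, b > 1 the mode is (a−1)/(a+b−2) = 26/51 ≈ 0.510.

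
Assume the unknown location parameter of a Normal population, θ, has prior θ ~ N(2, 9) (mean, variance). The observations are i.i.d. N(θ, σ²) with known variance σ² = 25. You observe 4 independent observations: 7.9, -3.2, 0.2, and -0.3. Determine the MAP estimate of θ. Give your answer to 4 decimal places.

n = 4; x̄ = (7.9 + (-3.2) + 0.2 + (-0.3))/4 = 4.6/4 = 1.15.
For a Normal prior and Normal likelihood with known variance, the posterior is Normal; its mode equals its mean, the precision-weighted average.
Prior precision 1/σ₀² = 1/9; data precision n/σ² = 4/25 = 0.16.
θ̂ = ((1/9)·2 + 0.16·1.15) / (1/9 + 0.16) = (457/1125)/(61/225) = 457/305 ≈ 1.4984.

θ̂_MAP = 1.4984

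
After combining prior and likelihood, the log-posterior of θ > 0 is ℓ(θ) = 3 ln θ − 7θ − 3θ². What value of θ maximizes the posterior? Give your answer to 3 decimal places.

θ̂_MAP = 0.333

ℓ'(θ) = 3/θ − 7 − 6θ. Setting this to zero and multiplying by θ: 6θ² + 7θ − 3 = 0.
θ = (−7 + √(7² + 4·6·3)) / (2·6) = (−7 + √121) / 12 = (−7 + 11)/12 = 1/3.
ℓ''(θ) = −3/θ² − 6 < 0, confirming a maximum.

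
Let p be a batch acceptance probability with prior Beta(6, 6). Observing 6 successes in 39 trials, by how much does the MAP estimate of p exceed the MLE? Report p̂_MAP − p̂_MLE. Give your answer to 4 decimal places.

MAP − MLE = 0.0706

Posterior is Beta(12, 39); MAP = (12−1)/(51−2) = 11/49 ≈ 0.22449.
MLE ignores the prior: p̂_MLE = k/n = 6/39 ≈ 0.15385.
Difference = 11/49 − 6/39 = 45/637 ≈ 0.0706.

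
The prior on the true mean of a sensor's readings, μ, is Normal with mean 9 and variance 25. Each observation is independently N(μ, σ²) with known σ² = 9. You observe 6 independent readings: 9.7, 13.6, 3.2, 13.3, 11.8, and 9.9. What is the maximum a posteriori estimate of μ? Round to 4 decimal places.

n = 6; x̄ = (9.7 + 13.6 + 3.2 + 13.3 + 11.8 + 9.9)/6 = 61.5/6 = 10.25.
For a Normal prior and Normal likelihood with known variance, the posterior is Normal; its mode equals its mean, the precision-weighted average.
Prior precision 1/σ₀² = 1/25 = 0.04; data precision n/σ² = 6/9 = 2/3.
μ̂ = (0.04·9 + (2/3)·10.25) / (0.04 + 2/3) = (1079/150)/(53/75) = 1079/106 ≈ 10.1792.

μ̂_MAP = 10.1792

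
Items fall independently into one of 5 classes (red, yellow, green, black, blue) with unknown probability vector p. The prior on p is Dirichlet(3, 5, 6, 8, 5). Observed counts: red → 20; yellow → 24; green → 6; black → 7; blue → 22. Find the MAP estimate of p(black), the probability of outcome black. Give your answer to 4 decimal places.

MAP estimate of p(black) = 0.1386

The posterior is Dirichlet(αᵢ + nᵢ) = Dirichlet(23, 29, 12, 15, 27).
For a Dirichlet(a₁,…,a_K) with all aᵢ > 1, the mode has j-th component (aⱼ − 1)/(Σaᵢ − K).
Here Σaᵢ = 106 and K = 5, so p(black) = (15 − 1)/(106 − 5) = 14/101 ≈ 0.1386.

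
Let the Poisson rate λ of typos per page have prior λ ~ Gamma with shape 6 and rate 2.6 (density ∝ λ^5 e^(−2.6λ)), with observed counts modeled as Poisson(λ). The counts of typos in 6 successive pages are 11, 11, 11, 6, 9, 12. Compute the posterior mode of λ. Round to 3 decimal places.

λ̂_MAP = 7.558

Σxᵢ = 11+11+11+6+9+12 = 60, with n = 6.
Posterior ∝ λ^5e^(−2.6λ) · λ^60e^(−6λ) = λ^65e^(−8.6λ), i.e. Gamma(shape=66, rate=8.6).
The mode of a Gamma(a, b) with a ≥ 1 (shape–rate) is (a−1)/b = 65/8.6 ≈ 7.558.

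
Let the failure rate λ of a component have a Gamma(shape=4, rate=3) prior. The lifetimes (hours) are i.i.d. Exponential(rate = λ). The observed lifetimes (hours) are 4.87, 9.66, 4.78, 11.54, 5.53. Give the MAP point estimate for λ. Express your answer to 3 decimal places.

The Exponential(rate=λ) likelihood is ∝ λ^n e^(−λΣtᵢ). Here n = 5 and Σtᵢ = 4.87 + 9.66 + 4.78 + 11.54 + 5.53 = 36.38.
Posterior ∝ λ^3e^(−3λ) · λ^5e^(−36.38λ) = λ^8e^(−39.38λ), i.e. Gamma(9, 39.38).
Mode = (a−1)/b = 8/39.38 ≈ 0.203.

λ̂_MAP = 0.203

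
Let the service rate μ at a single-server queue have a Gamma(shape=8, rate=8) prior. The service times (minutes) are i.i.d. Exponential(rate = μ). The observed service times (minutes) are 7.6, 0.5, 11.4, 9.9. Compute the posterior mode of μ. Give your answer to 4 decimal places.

The Exponential(rate=μ) likelihood is ∝ μ^n e^(−μΣtᵢ). Here n = 4 and Σtᵢ = 7.6 + 0.5 + 11.4 + 9.9 = 29.4.
Posterior ∝ μ^7e^(−8μ) · μ^4e^(−29.4μ) = μ^11e^(−37.4μ), i.e. Gamma(12, 37.4).
Mode = (a−1)/b = 11/37.4 ≈ 0.2941.

μ̂_MAP = 0.2941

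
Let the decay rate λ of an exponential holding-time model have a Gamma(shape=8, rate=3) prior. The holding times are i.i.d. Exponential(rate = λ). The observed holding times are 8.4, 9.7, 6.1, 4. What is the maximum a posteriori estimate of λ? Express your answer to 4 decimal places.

The Exponential(rate=λ) likelihood is ∝ λ^n e^(−λΣtᵢ). Here n = 4 and Σtᵢ = 8.4 + 9.7 + 6.1 + 4 = 28.2.
Posterior ∝ λ^7e^(−3λ) · λ^4e^(−28.2λ) = λ^11e^(−31.2λ), i.e. Gamma(12, 31.2).
Mode = (a−1)/b = 11/31.2 ≈ 0.3526.

λ̂_MAP = 0.3526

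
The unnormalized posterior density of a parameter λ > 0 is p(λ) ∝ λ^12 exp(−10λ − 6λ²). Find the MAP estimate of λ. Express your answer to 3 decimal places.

λ̂_MAP = 0.667

ℓ'(λ) = 12/λ − 10 − 12λ. Setting this to zero and multiplying by λ: 12λ² + 10λ − 12 = 0.
λ = (−10 + √(10² + 4·12·12)) / (2·12) = (−10 + √676) / 24 = (−10 + 26)/24 = 2/3.
ℓ''(λ) = −12/λ² − 12 < 0, confirming a maximum.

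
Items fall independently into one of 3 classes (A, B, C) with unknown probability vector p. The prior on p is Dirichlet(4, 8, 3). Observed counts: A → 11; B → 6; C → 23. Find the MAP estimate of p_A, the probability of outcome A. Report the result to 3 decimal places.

MAP estimate of p_A = 0.269

The posterior is Dirichlet(αᵢ + nᵢ) = Dirichlet(15, 14, 26).
For a Dirichlet(a₁,…,a_K) with all aᵢ > 1, the mode has j-th component (aⱼ − 1)/(Σaᵢ − K).
Here Σaᵢ = 55 and K = 3, so p_A = (15 − 1)/(55 − 3) = 14/52 ≈ 0.269.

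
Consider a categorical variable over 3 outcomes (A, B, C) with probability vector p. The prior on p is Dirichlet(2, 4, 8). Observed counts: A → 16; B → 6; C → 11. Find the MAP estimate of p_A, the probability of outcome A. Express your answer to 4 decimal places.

The posterior is Dirichlet(αᵢ + nᵢ) = Dirichlet(18, 10, 19).
For a Dirichlet(a₁,…,a_K) with all aᵢ > 1, the mode has j-th component (aⱼ − 1)/(Σaᵢ − K).
Here Σaᵢ = 47 and K = 3, so p_A = (18 − 1)/(47 − 3) = 17/44 ≈ 0.3864.

MAP estimate of p_A = 0.3864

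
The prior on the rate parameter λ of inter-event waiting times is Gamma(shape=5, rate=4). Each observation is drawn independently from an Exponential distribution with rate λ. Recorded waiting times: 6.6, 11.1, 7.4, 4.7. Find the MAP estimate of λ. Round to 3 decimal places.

The Exponential(rate=λ) likelihood is ∝ λ^n e^(−λΣtᵢ). Here n = 4 and Σtᵢ = 6.6 + 11.1 + 7.4 + 4.7 = 29.8.
Posterior ∝ λ^4e^(−4λ) · λ^4e^(−29.8λ) = λ^8e^(−33.8λ), i.e. Gamma(9, 33.8).
Mode = (a−1)/b = 8/33.8 ≈ 0.237.

λ̂_MAP = 0.237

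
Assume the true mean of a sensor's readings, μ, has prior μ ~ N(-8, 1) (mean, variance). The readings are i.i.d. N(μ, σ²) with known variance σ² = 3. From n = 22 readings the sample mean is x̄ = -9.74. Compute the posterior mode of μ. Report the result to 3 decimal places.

μ̂_MAP = -9.531

n = 22, x̄ = -9.74.
For a Normal prior and Normal likelihood with known variance, the posterior is Normal; its mode equals its mean, the precision-weighted average.
Prior precision 1/σ₀² = 1/1 = 1; data precision n/σ² = 22/3.
μ̂ = (1·(-8) + (22/3)·(-9.74)) / (1 + 22/3) = (-5957/75)/(25/3) = -9.5312 ≈ -9.531.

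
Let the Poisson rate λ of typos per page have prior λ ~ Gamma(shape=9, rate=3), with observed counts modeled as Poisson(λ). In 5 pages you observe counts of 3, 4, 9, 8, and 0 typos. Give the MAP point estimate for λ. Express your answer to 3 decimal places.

λ̂_MAP = 4.000

Σxᵢ = 3+4+9+8+0 = 24, with n = 5.
Posterior ∝ λ^8e^(−3λ) · λ^24e^(−5λ) = λ^32e^(−8λ), i.e. Gamma(shape=33, rate=8).
The mode of a Gamma(a, b) with a ≥ 1 (shape–rate) is (a−1)/b = 32/8 ≈ 4.000.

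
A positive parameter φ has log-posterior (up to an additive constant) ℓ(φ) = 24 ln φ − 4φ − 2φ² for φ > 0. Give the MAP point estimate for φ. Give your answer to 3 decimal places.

φ̂_MAP = 2.000

ℓ'(φ) = 24/φ − 4 − 4φ. Setting this to zero and multiplying by φ: 4φ² + 4φ − 24 = 0.
φ = (−4 + √(4² + 4·4·24)) / (2·4) = (−4 + √400) / 8 = (−4 + 20)/8 = 2.
ℓ''(φ) = −24/φ² − 4 < 0, confirming a maximum.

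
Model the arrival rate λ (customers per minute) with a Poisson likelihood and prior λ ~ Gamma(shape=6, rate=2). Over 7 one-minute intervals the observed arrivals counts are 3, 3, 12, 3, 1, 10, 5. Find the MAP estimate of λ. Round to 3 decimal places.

Σxᵢ = 3+3+12+3+1+10+5 = 37, with n = 7.
Posterior ∝ λ^5e^(−2λ) · λ^37e^(−7λ) = λ^42e^(−9λ), i.e. Gamma(shape=43, rate=9).
The mode of a Gamma(a, b) with a ≥ 1 (shape–rate) is (a−1)/b = 42/9 ≈ 4.667.

λ̂_MAP = 4.667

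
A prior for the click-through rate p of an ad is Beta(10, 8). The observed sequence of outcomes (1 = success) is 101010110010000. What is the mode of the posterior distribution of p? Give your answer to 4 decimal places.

p̂_MAP = 0.4839

Prior: Beta(10, 8).
Data: 6 successes in 15 trials (from the sequence). The binomial likelihood contributes p^6(1−p)^9, so the posterior is Beta(10+6, 8+9) = Beta(16, 17).
For Beta(a, b) with a, b > 1 the mode is (a−1)/(a+b−2) = 15/31 ≈ 0.4839.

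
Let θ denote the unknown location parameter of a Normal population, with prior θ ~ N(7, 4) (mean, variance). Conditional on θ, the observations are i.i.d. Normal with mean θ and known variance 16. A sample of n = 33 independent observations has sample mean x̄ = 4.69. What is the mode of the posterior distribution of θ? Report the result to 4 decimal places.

n = 33, x̄ = 4.69.
For a Normal prior and Normal likelihood with known variance, the posterior is Normal; its mode equals its mean, the precision-weighted average.
Prior precision 1/σ₀² = 1/4 = 0.25; data precision n/σ² = 33/16 = 2.0625.
θ̂ = (0.25·7 + 2.0625·4.69) / (0.25 + 2.0625) = 11.423125/2.3125 = 18277/3700 ≈ 4.9397.

θ̂_MAP = 4.9397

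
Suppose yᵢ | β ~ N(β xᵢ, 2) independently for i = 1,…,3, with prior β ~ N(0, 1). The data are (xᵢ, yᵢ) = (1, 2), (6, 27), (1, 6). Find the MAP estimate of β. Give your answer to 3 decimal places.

log p(β | y) = −Σ(yᵢ − βxᵢ)²/(2·2) − β²/(2·1) + const.
Setting the derivative to zero: Σxᵢ(yᵢ − βxᵢ)/2 − β/1 = 0, so β = Σxᵢyᵢ / (Σxᵢ² + σ²/τ²).
Σxᵢyᵢ = 1·2 + 6·27 + 1·6 = 170; Σxᵢ² = 38; σ²/τ² = 2.
β̂_MAP = 170 / (38 + 2) = 170/40 ≈ 4.250.

β̂_MAP = 4.250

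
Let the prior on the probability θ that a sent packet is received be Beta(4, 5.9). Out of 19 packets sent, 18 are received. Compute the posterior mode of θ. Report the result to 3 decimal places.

θ̂_MAP = 0.781

Prior: Beta(4, 5.9).
Data: 18 successes in 19 trials. The binomial likelihood contributes θ^18(1−θ)^1, so the posterior is Beta(4+18, 5.9+1) = Beta(22, 6.9).
For Beta(a, b) with a, b > 1 the mode is (a−1)/(a+b−2) = 21/26.9 ≈ 0.781.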